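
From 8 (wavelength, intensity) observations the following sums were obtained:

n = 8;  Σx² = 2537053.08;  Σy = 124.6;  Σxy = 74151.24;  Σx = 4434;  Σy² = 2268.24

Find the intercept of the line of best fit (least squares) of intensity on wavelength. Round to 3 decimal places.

Sxx = Σx² − (Σx)²/n = 2537053.08 − 2457544.5 = 79508.58
Sxy = Σxy − (Σx)(Σy)/n = 74151.24 − 69059.55 = 5091.69
b = Sxy/Sxx = 5091.69/79508.58 = 0.064040
a = ȳ − b·x̄ = 15.575 − 0.064040·554.25 = -19.918895

-19.919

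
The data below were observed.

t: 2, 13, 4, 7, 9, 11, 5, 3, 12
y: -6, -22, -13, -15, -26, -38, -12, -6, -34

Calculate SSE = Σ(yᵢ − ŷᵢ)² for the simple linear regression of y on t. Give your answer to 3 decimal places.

n = 9, Σx = 66, Σy = -172, Σxy = -1593, Σx² = 618, Σy² = 4370
Sxx = Σx² − (Σx)²/n = 618 − 484 = 134
Sxy = Σxy − (Σx)(Σy)/n = -1593 − (-1261.333333) = -331.666667
Syy = Σy² − (Σy)²/n = 4370 − 3287.111111 = 1082.888889
b = Sxy/Sxx = -331.666667/134 = -2.475124
SSE = Syy − b·Sxy = 1082.888889 − (-2.475124)·(-331.666667) = 261.972637

261.973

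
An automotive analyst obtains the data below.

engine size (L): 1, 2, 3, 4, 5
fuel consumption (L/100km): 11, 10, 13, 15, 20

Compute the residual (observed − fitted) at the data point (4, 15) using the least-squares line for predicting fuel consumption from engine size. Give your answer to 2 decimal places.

-1.10

n = 5, Σx = 15, Σy = 69, Σxy = 230, Σx² = 55
Sxx = Σx² − (Σx)²/n = 55 − 45 = 10
Sxy = Σxy − (Σx)(Σy)/n = 230 − 207 = 23
b = Sxy/Sxx = 23/10 = 2.3
a = ȳ − b·x̄ = 13.8 − 2.3·3 = 6.9
ŷ(4) = 6.9 + 2.3·4 = 16.1
residual = y − ŷ = 15 − 16.1 = -1.1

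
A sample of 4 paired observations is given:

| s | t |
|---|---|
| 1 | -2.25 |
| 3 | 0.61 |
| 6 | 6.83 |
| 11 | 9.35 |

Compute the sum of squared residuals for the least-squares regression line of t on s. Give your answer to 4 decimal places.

n = 4, Σx = 21, Σy = 14.54, Σxy = 143.41, Σx² = 167, Σy² = 139.506
Sxx = Σx² − (Σx)²/n = 167 − 110.25 = 56.75
Sxy = Σxy − (Σx)(Σy)/n = 143.41 − 76.335 = 67.075
Syy = Σy² − (Σy)²/n = 139.506 − 52.8529 = 86.6531
b = Sxy/Sxx = 67.075/56.75 = 1.181938
SSE = Syy − b·Sxy = 86.6531 − 1.181938·67.075 = 7.374587

7.3746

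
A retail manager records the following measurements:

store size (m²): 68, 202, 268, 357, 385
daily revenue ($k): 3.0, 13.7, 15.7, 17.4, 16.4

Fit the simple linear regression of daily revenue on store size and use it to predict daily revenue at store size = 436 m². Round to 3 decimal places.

n = 5, Σx = 1280, Σy = 66.2, Σxy = 19704.8, Σx² = 392926
Sxx = Σx² − (Σx)²/n = 392926 − 327680 = 65246
Sxy = Σxy − (Σx)(Σy)/n = 19704.8 − 16947.2 = 2757.6
b = Sxy/Sxx = 2757.6/65246 = 0.042265
a = ȳ − b·x̄ = 13.24 − 0.042265·256 = 2.420247
ŷ(436) = a + b·436 = 2.420247 + 0.042265·436 = 20.847639

20.848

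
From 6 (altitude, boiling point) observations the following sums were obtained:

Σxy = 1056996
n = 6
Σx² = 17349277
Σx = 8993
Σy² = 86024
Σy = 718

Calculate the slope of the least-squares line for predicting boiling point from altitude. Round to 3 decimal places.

-0.005

Sxx = Σx² − (Σx)²/n = 17349277 − 13479008.166667 = 3870268.833333
Sxy = Σxy − (Σx)(Σy)/n = 1056996 − 1076162.333333 = -19166.333333
b = Sxy/Sxx = -19166.333333/3870268.833333 = -0.004952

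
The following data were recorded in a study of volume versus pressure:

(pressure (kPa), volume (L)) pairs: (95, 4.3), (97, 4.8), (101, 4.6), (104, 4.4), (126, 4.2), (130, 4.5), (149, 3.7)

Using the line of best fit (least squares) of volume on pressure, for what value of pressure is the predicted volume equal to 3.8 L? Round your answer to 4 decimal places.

n = 7, Σx = 802, Σy = 30.5, Σxy = 3461.8, Σx² = 94428
Sxx = Σx² − (Σx)²/n = 94428 − 91886.285714 = 2541.714286
Sxy = Σxy − (Σx)(Σy)/n = 3461.8 − 3494.428571 = -32.628571
b = Sxy/Sxx = -32.628571/2541.714286 = -0.012837
a = ȳ − b·x̄ = 4.357143 − (-0.012837)·114.571429 = 5.827923
Set a + b·x = 3.8: x = (3.8 − 5.827923) / (-0.012837) = 157.971979

157.9720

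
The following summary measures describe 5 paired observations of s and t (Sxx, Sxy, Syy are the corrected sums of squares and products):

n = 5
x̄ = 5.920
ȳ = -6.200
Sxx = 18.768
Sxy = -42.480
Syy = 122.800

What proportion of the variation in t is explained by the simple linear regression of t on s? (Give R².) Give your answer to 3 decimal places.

0.783

R² = Sxy²/(Sxx·Syy) = (-42.48)²/(18.768·122.8) = 0.782984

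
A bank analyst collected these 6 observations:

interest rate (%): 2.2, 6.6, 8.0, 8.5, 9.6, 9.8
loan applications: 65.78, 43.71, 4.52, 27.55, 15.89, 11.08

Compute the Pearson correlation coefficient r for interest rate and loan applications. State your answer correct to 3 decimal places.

n = 6, Σx = 44.7, Σy = 168.53, Σxy = 964.665, Σx² = 372.85, Σy² = 7392.2639
Sxx = Σx² − (Σx)²/n = 372.85 − 333.015 = 39.835
Sxy = Σxy − (Σx)(Σy)/n = 964.665 − 1255.5485 = -290.8835
Syy = Σy² − (Σy)²/n = 7392.2639 − 4733.726817 = 2658.537083
r = Sxy/√(Sxx·Syy) = -290.8835/√(105902.824715) = -290.8835/325.427142 = -0.893851

-0.894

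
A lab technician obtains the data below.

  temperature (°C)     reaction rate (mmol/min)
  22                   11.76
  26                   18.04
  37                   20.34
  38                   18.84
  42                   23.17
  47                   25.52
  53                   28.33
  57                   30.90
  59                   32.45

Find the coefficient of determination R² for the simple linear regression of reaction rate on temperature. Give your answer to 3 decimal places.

n = 9, Σx = 381, Σy = 209.35, Σxy = 9546.18, Σx² = 17485, Σy² = 5230.9211
Sxx = Σx² − (Σx)²/n = 17485 − 16129 = 1356
Sxy = Σxy − (Σx)(Σy)/n = 9546.18 − 8862.483333 = 683.696667
Syy = Σy² − (Σy)²/n = 5230.9211 − 4869.713611 = 361.207489
R² = Sxy²/(Sxx·Syy) = (683.696667)²/(1356·361.207489) = 0.954356

0.954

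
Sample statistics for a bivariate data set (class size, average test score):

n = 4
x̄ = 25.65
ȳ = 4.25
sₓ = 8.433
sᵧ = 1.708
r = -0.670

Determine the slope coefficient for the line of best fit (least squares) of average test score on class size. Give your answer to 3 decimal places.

-0.136

b = r · sᵧ/sₓ = -0.67 · 1.708/8.433 = -0.135700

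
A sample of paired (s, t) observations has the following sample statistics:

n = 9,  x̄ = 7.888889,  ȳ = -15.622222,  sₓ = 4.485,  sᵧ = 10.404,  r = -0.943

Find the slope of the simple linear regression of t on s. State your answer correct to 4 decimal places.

b = r · sᵧ/sₓ = -0.943 · 10.404/4.485 = -2.187508

-2.1875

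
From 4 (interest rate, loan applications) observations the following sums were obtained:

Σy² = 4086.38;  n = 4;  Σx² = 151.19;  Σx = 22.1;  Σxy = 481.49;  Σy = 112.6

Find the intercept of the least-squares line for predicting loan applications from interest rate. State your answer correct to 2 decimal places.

Sxx = Σx² − (Σx)²/n = 151.19 − 122.1025 = 29.0875
Sxy = Σxy − (Σx)(Σy)/n = 481.49 − 622.115 = -140.625
b = Sxy/Sxx = -140.625/29.0875 = -4.834551
a = ȳ − b·x̄ = 28.15 − (-4.834551)·5.525 = 54.860894

54.86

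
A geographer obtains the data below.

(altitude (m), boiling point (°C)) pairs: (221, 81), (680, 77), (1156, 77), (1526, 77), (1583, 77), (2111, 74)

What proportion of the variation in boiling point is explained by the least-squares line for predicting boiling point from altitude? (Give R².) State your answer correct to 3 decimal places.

n = 6, Σx = 7277, Σy = 463, Σxy = 554880, Σx² = 11138463, Σy² = 35753
Sxx = Σx² − (Σx)²/n = 11138463 − 8825788.166667 = 2312674.833333
Sxy = Σxy − (Σx)(Σy)/n = 554880 − 561541.833333 = -6661.833333
Syy = Σy² − (Σy)²/n = 35753 − 35728.166667 = 24.833333
R² = Sxy²/(Sxx·Syy) = (-6661.833333)²/(2312674.833333·24.833333) = 0.772748

0.773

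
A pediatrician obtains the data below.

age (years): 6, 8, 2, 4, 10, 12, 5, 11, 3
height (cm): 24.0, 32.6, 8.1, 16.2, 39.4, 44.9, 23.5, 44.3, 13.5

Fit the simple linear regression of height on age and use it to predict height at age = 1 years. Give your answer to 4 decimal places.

5.8676

n = 9, Σx = 61, Σy = 246.5, Σxy = 2063.9, Σx² = 519
Sxx = Σx² − (Σx)²/n = 519 − 413.444444 = 105.555556
Sxy = Σxy − (Σx)(Σy)/n = 2063.9 − 1670.722222 = 393.177778
b = Sxy/Sxx = 393.177778/105.555556 = 3.724842
a = ȳ − b·x̄ = 27.388889 − 3.724842·6.777778 = 2.142737
ŷ(1) = a + b·1 = 2.142737 + 3.724842·1 = 5.867579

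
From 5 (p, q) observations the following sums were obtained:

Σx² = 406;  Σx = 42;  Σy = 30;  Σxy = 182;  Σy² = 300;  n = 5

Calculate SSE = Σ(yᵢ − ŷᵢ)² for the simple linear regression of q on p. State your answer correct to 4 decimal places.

27.8947

Sxx = Σx² − (Σx)²/n = 406 − 352.8 = 53.2
Sxy = Σxy − (Σx)(Σy)/n = 182 − 252 = -70
Syy = Σy² − (Σy)²/n = 300 − 180 = 120
b = Sxy/Sxx = -70/53.2 = -1.315789
SSE = Syy − b·Sxy = 120 − (-1.315789)·(-70) = 27.894737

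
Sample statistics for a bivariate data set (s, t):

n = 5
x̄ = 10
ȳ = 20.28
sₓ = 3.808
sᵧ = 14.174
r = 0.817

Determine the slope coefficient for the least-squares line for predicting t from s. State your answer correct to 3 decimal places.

3.041

b = r · sᵧ/sₓ = 0.817 · 14.174/3.808 = 3.041008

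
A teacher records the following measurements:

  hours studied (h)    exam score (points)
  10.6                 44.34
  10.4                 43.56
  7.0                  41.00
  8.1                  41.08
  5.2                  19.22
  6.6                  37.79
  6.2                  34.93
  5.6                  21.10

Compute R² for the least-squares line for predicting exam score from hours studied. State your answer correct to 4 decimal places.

n = 8, Σx = 59.7, Σy = 283.02, Σxy = 2226.86, Σx² = 475.53, Σy² = 10694.883
Sxx = Σx² − (Σx)²/n = 475.53 − 445.51125 = 30.01875
Sxy = Σxy − (Σx)(Σy)/n = 2226.86 − 2112.03675 = 114.82325
Syy = Σy² − (Σy)²/n = 10694.883 − 10012.54005 = 682.34295
R² = Sxy²/(Sxx·Syy) = (114.82325)²/(30.01875·682.34295) = 0.643672

0.6437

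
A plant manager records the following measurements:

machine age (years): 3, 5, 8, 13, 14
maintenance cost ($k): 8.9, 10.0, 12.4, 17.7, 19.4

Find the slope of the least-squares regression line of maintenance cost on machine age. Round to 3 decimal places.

0.959

n = 5, Σx = 43, Σy = 68.4, Σxy = 677.6, Σx² = 463
Sxx = Σx² − (Σx)²/n = 463 − 369.8 = 93.2
Sxy = Σxy − (Σx)(Σy)/n = 677.6 − 588.24 = 89.36
b = Sxy/Sxx = 89.36/93.2 = 0.958798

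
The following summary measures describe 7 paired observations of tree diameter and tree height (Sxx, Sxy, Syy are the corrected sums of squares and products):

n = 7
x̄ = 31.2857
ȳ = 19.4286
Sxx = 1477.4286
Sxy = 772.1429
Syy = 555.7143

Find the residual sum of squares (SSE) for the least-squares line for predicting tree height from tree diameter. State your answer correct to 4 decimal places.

152.1722

b = Sxy/Sxx = 772.1429/1477.4286 = 0.522626
SSE = Syy − b·Sxy = 555.7143 − 0.522626·772.1429 = 152.172188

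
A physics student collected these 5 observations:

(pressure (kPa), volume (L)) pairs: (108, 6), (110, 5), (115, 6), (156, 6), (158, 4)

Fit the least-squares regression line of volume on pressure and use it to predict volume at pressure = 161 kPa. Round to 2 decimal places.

n = 5, Σx = 647, Σy = 27, Σxy = 3456, Σx² = 86289
Sxx = Σx² − (Σx)²/n = 86289 − 83721.8 = 2567.2
Sxy = Σxy − (Σx)(Σy)/n = 3456 − 3493.8 = -37.8
b = Sxy/Sxx = -37.8/2567.2 = -0.014724
a = ȳ − b·x̄ = 5.4 − (-0.014724)·129.4 = 7.305313
ŷ(161) = a + b·161 = 7.305313 + (-0.014724)·161 = 4.934715

4.93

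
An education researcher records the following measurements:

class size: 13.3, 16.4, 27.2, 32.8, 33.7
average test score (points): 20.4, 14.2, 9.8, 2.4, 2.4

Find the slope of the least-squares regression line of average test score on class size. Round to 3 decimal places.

n = 5, Σx = 123.4, Σy = 49.2, Σxy = 930.36, Σx² = 3397.22
Sxx = Σx² − (Σx)²/n = 3397.22 − 3045.512 = 351.708
Sxy = Σxy − (Σx)(Σy)/n = 930.36 − 1214.256 = -283.896
b = Sxy/Sxx = -283.896/351.708 = -0.807192

-0.807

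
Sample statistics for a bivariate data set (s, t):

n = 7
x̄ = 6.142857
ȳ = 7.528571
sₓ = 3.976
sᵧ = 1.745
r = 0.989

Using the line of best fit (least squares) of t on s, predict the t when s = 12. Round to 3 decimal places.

b = r · sᵧ/sₓ = 0.989 · 1.745/3.976 = 0.434056
a = ȳ − b·x̄ = 7.528571 − 0.434056·6.142857 = 4.862230
ŷ(12) = a + b·12 = 4.862230 + 0.434056·12 = 10.070897

10.071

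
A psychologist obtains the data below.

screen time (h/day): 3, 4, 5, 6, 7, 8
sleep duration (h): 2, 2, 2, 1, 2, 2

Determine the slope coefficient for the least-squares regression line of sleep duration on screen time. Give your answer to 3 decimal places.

-0.029

n = 6, Σx = 33, Σy = 11, Σxy = 60, Σx² = 199
Sxx = Σx² − (Σx)²/n = 199 − 181.5 = 17.5
Sxy = Σxy − (Σx)(Σy)/n = 60 − 60.5 = -0.5
b = Sxy/Sxx = -0.5/17.5 = -0.028571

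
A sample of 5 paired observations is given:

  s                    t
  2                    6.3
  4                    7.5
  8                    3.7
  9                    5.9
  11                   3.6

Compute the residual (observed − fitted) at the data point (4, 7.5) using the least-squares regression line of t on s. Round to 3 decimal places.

n = 5, Σx = 34, Σy = 27, Σxy = 164.9, Σx² = 286
Sxx = Σx² − (Σx)²/n = 286 − 231.2 = 54.8
Sxy = Σxy − (Σx)(Σy)/n = 164.9 − 183.6 = -18.7
b = Sxy/Sxx = -18.7/54.8 = -0.341241
a = ȳ − b·x̄ = 5.4 − (-0.341241)·6.8 = 7.720438
ŷ(4) = 7.720438 + (-0.341241)·4 = 6.355474
residual = y − ŷ = 7.5 − 6.355474 = 1.144526

1.145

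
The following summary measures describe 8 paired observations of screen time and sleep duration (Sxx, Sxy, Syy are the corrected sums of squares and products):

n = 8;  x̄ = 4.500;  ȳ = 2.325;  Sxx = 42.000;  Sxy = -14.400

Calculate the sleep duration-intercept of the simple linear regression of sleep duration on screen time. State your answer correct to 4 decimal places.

b = Sxy/Sxx = -14.4/42 = -0.342857
a = ȳ − b·x̄ = 2.325 − (-0.342857)·4.5 = 3.867857

3.8679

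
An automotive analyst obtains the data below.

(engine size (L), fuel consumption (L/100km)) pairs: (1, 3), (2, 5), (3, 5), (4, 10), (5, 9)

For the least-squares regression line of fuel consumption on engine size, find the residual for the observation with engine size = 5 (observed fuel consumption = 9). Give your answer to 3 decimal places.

-0.800

n = 5, Σx = 15, Σy = 32, Σxy = 113, Σx² = 55
Sxx = Σx² − (Σx)²/n = 55 − 45 = 10
Sxy = Σxy − (Σx)(Σy)/n = 113 − 96 = 17
b = Sxy/Sxx = 17/10 = 1.7
a = ȳ − b·x̄ = 6.4 − 1.7·3 = 1.3
ŷ(5) = 1.3 + 1.7·5 = 9.8
residual = y − ŷ = 9 − 9.8 = -0.8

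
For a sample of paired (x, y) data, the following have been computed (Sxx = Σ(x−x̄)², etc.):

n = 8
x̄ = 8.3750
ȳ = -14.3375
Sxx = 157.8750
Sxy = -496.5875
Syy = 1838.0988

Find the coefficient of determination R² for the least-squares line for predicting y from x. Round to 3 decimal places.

R² = Sxy²/(Sxx·Syy) = (-496.5875)²/(157.875·1838.0988) = 0.849786

0.850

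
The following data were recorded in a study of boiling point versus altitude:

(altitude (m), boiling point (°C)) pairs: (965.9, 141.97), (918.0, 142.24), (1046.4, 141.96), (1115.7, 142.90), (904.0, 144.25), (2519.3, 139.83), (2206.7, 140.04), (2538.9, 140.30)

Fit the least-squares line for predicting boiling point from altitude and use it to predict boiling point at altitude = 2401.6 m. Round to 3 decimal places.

n = 8, Σx = 12214.9, Σy = 1133.49, Σxy = 1723595.274, Σx² = 22595052.85
Sxx = Σx² − (Σx)²/n = 22595052.85 − 18650472.75125 = 3944580.09875
Sxy = Σxy − (Σx)(Σy)/n = 1723595.274 − 1730683.375125 = -7088.101125
b = Sxy/Sxx = -7088.101125/3944580.09875 = -0.001797
a = ȳ − b·x̄ = 141.68625 − (-0.001797)·1526.8625 = 144.429902
ŷ(2401.6) = a + b·2401.6 = 144.429902 + (-0.001797)·2401.6 = 140.114415

140.114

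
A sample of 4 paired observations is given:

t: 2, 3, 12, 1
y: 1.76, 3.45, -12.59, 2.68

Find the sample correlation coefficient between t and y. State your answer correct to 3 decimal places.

n = 4, Σx = 18, Σy = -4.7, Σxy = -134.53, Σx² = 158, Σy² = 180.6906
Sxx = Σx² − (Σx)²/n = 158 − 81 = 77
Sxy = Σxy − (Σx)(Σy)/n = -134.53 − (-21.15) = -113.38
Syy = Σy² − (Σy)²/n = 180.6906 − 5.5225 = 175.1681
r = Sxy/√(Sxx·Syy) = -113.38/√(13487.9437) = -113.38/116.137607 = -0.976256

-0.976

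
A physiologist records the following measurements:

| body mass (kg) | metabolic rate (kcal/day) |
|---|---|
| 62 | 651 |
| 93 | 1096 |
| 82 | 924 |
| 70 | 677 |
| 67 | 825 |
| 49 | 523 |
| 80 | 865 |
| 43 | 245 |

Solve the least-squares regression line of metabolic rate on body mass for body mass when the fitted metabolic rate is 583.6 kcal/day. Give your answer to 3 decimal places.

58.758

n = 8, Σx = 546, Σy = 5806, Σxy = 426085, Σx² = 39256
Sxx = Σx² − (Σx)²/n = 39256 − 37264.5 = 1991.5
Sxy = Σxy − (Σx)(Σy)/n = 426085 − 396259.5 = 29825.5
b = Sxy/Sxx = 29825.5/1991.5 = 14.976400
a = ȳ − b·x̄ = 725.75 − 14.976400·68.25 = -296.389279
Set a + b·x = 583.6: x = (583.6 − (-296.389279)) / 14.976400 = 58.758400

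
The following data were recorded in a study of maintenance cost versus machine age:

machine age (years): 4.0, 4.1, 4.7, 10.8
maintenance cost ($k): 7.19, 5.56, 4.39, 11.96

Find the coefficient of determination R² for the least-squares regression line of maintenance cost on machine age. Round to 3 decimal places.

0.820

n = 4, Σx = 23.6, Σy = 29.1, Σxy = 201.357, Σx² = 171.54, Σy² = 244.9234
Sxx = Σx² − (Σx)²/n = 171.54 − 139.24 = 32.3
Sxy = Σxy − (Σx)(Σy)/n = 201.357 − 171.69 = 29.667
Syy = Σy² − (Σy)²/n = 244.9234 − 211.7025 = 33.2209
R² = Sxy²/(Sxx·Syy) = (29.667)²/(32.3·33.2209) = 0.820226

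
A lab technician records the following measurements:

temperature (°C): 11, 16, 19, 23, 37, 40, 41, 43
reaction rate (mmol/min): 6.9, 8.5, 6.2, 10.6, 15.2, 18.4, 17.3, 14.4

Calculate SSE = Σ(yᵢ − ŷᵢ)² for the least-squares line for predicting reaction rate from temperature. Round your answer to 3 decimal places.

21.804

n = 8, Σx = 230, Σy = 97.5, Σxy = 3200.4, Σx² = 7766, Σy² = 1346.91
Sxx = Σx² − (Σx)²/n = 7766 − 6612.5 = 1153.5
Sxy = Σxy − (Σx)(Σy)/n = 3200.4 − 2803.125 = 397.275
Syy = Σy² − (Σy)²/n = 1346.91 − 1188.28125 = 158.62875
b = Sxy/Sxx = 397.275/1153.5 = 0.344408
SSE = Syy − b·Sxy = 158.62875 − 0.344408·397.275 = 21.803934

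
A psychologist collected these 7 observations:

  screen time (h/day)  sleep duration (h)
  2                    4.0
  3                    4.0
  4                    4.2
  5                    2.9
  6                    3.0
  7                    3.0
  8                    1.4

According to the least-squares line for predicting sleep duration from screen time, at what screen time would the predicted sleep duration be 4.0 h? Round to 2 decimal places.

n = 7, Σx = 35, Σy = 22.5, Σxy = 101.5, Σx² = 203
Sxx = Σx² − (Σx)²/n = 203 − 175 = 28
Sxy = Σxy − (Σx)(Σy)/n = 101.5 − 112.5 = -11
b = Sxy/Sxx = -11/28 = -0.392857
a = ȳ − b·x̄ = 3.214286 − (-0.392857)·5 = 5.178571
Set a + b·x = 4.0: x = (4.0 − 5.178571) / (-0.392857) = 3

3.00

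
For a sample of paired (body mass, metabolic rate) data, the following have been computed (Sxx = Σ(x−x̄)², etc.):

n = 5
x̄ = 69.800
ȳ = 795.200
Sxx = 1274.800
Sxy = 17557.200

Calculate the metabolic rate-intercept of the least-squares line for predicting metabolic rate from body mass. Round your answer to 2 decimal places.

b = Sxy/Sxx = 17557.2/1274.8 = 13.772513
a = ȳ − b·x̄ = 795.2 − 13.772513·69.8 = -166.121431

-166.12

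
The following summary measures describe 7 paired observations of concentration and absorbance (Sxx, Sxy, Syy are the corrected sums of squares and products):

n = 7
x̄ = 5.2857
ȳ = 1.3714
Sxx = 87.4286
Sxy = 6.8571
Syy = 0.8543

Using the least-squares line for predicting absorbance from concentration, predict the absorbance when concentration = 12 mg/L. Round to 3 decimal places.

1.898

b = Sxy/Sxx = 6.8571/87.4286 = 0.078431
a = ȳ − b·x̄ = 1.3714 − 0.078431·5.2857 = 0.956838
ŷ(12) = a + b·12 = 0.956838 + 0.078431·12 = 1.898008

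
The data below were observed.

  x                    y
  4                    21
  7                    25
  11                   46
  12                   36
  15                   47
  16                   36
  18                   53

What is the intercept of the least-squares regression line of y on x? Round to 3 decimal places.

n = 7, Σx = 83, Σy = 264, Σxy = 3432, Σx² = 1135
Sxx = Σx² − (Σx)²/n = 1135 − 984.142857 = 150.857143
Sxy = Σxy − (Σx)(Σy)/n = 3432 − 3130.285714 = 301.714286
b = Sxy/Sxx = 301.714286/150.857143 = 2
a = ȳ − b·x̄ = 37.714286 − 2·11.857143 = 14

14.000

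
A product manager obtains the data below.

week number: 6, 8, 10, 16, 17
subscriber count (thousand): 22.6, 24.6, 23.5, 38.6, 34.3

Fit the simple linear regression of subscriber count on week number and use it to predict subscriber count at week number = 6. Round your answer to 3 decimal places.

n = 5, Σx = 57, Σy = 143.6, Σxy = 1768.1, Σx² = 745
Sxx = Σx² − (Σx)²/n = 745 − 649.8 = 95.2
Sxy = Σxy − (Σx)(Σy)/n = 1768.1 − 1637.04 = 131.06
b = Sxy/Sxx = 131.06/95.2 = 1.376681
a = ȳ − b·x̄ = 28.72 − 1.376681·11.4 = 13.025840
ŷ(6) = a + b·6 = 13.025840 + 1.376681·6 = 21.285924

21.286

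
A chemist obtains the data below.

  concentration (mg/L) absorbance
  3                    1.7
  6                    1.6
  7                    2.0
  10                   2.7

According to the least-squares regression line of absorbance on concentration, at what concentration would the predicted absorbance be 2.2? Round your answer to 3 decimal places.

n = 4, Σx = 26, Σy = 8, Σxy = 55.7, Σx² = 194
Sxx = Σx² − (Σx)²/n = 194 − 169 = 25
Sxy = Σxy − (Σx)(Σy)/n = 55.7 − 52 = 3.7
b = Sxy/Sxx = 3.7/25 = 0.148
a = ȳ − b·x̄ = 2 − 0.148·6.5 = 1.038
Set a + b·x = 2.2: x = (2.2 − 1.038) / 0.148 = 7.851351

7.851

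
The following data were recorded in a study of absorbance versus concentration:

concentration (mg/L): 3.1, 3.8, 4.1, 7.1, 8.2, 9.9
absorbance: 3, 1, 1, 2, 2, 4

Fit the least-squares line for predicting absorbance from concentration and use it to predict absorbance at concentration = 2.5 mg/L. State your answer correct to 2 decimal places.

n = 6, Σx = 36.2, Σy = 13, Σxy = 87.4, Σx² = 256.52
Sxx = Σx² − (Σx)²/n = 256.52 − 218.406667 = 38.113333
Sxy = Σxy − (Σx)(Σy)/n = 87.4 − 78.433333 = 8.966667
b = Sxy/Sxx = 8.966667/38.113333 = 0.235263
a = ȳ − b·x̄ = 2.166667 − 0.235263·6.033333 = 0.747245
ŷ(2.5) = a + b·2.5 = 0.747245 + 0.235263·2.5 = 1.335403

1.34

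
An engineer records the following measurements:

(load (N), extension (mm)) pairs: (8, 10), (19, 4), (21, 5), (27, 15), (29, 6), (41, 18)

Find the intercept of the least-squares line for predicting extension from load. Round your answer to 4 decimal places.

2.7131

n = 6, Σx = 145, Σy = 58, Σxy = 1578, Σx² = 4117
Sxx = Σx² − (Σx)²/n = 4117 − 3504.166667 = 612.833333
Sxy = Σxy − (Σx)(Σy)/n = 1578 − 1401.666667 = 176.333333
b = Sxy/Sxx = 176.333333/612.833333 = 0.287735
a = ȳ − b·x̄ = 9.666667 − 0.287735·24.166667 = 2.713081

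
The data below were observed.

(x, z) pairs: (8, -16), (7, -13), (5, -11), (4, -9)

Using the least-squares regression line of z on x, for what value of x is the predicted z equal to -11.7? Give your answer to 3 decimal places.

5.656

n = 4, Σx = 24, Σy = -49, Σxy = -310, Σx² = 154
Sxx = Σx² − (Σx)²/n = 154 − 144 = 10
Sxy = Σxy − (Σx)(Σy)/n = -310 − (-294) = -16
b = Sxy/Sxx = -16/10 = -1.6
a = ȳ − b·x̄ = -12.25 − (-1.6)·6 = -2.65
Set a + b·x = -11.7: x = (-11.7 − (-2.65)) / (-1.6) = 5.65625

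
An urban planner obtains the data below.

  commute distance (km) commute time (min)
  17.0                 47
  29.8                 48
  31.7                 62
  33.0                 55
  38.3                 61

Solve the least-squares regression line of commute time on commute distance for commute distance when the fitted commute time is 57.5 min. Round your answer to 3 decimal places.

n = 5, Σx = 149.8, Σy = 273, Σxy = 8346.1, Σx² = 4737.82
Sxx = Σx² − (Σx)²/n = 4737.82 − 4488.008 = 249.812
Sxy = Σxy − (Σx)(Σy)/n = 8346.1 − 8179.08 = 167.02
b = Sxy/Sxx = 167.02/249.812 = 0.668583
a = ȳ − b·x̄ = 54.6 − 0.668583·29.96 = 34.569260
Set a + b·x = 57.5: x = (57.5 − 34.569260) / 0.668583 = 34.297533

34.298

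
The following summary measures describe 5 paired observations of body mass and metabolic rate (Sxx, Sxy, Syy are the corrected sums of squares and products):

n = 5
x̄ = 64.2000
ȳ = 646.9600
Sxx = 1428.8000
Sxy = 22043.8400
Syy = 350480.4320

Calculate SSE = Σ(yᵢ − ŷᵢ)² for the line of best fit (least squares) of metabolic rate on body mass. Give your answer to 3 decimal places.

b = Sxy/Sxx = 22043.84/1428.8 = 15.428219
SSE = Syy − b·Sxy = 350480.432 − 15.428219·22043.84 = 10383.230190

10383.230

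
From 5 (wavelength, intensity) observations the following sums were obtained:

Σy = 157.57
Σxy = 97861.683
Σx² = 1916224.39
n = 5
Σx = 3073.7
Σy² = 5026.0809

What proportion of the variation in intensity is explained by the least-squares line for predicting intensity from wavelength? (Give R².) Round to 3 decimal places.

Sxx = Σx² − (Σx)²/n = 1916224.39 − 1889526.338 = 26698.052
Sxy = Σxy − (Σx)(Σy)/n = 97861.683 − 96864.5818 = 997.1012
Syy = Σy² − (Σy)²/n = 5026.0809 − 4965.66098 = 60.41992
R² = Sxy²/(Sxx·Syy) = (997.1012)²/(26698.052·60.41992) = 0.616338

0.616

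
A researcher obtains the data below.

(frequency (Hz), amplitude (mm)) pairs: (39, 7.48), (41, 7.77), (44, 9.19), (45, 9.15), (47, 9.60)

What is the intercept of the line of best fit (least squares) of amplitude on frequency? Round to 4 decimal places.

n = 5, Σx = 216, Σy = 43.19, Σxy = 1877.6, Σx² = 9372
Sxx = Σx² − (Σx)²/n = 9372 − 9331.2 = 40.8
Sxy = Σxy − (Σx)(Σy)/n = 1877.6 − 1865.808 = 11.792
b = Sxy/Sxx = 11.792/40.8 = 0.289020
a = ȳ − b·x̄ = 8.638 − 0.289020·43.2 = -3.847647

-3.8476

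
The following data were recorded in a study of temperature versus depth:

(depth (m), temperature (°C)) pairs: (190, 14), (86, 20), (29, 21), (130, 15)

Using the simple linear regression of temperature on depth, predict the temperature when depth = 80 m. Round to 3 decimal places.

n = 4, Σx = 435, Σy = 70, Σxy = 6939, Σx² = 61237
Sxx = Σx² − (Σx)²/n = 61237 − 47306.25 = 13930.75
Sxy = Σxy − (Σx)(Σy)/n = 6939 − 7612.5 = -673.5
b = Sxy/Sxx = -673.5/13930.75 = -0.048346
a = ȳ − b·x̄ = 17.5 − (-0.048346)·108.75 = 22.757658
ŷ(80) = a + b·80 = 22.757658 + (-0.048346)·80 = 18.889956

18.890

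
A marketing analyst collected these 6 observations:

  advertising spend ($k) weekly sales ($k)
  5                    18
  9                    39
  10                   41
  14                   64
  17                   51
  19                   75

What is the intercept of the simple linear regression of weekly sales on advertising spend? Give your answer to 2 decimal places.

n = 6, Σx = 74, Σy = 288, Σxy = 4039, Σx² = 1052
Sxx = Σx² − (Σx)²/n = 1052 − 912.666667 = 139.333333
Sxy = Σxy − (Σx)(Σy)/n = 4039 − 3552 = 487
b = Sxy/Sxx = 487/139.333333 = 3.495215
a = ȳ − b·x̄ = 48 − 3.495215·12.333333 = 4.892344

4.89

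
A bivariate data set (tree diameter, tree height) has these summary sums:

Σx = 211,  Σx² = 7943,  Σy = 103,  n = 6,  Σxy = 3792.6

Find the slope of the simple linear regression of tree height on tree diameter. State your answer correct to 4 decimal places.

Sxx = Σx² − (Σx)²/n = 7943 − 7420.166667 = 522.833333
Sxy = Σxy − (Σx)(Σy)/n = 3792.6 − 3622.166667 = 170.433333
b = Sxy/Sxx = 170.433333/522.833333 = 0.325980

0.3260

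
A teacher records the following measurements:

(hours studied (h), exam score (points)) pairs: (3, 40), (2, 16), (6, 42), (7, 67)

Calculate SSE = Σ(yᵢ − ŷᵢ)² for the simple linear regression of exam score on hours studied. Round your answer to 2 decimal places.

n = 4, Σx = 18, Σy = 165, Σxy = 873, Σx² = 98, Σy² = 8109
Sxx = Σx² − (Σx)²/n = 98 − 81 = 17
Sxy = Σxy − (Σx)(Σy)/n = 873 − 742.5 = 130.5
Syy = Σy² − (Σy)²/n = 8109 − 6806.25 = 1302.75
b = Sxy/Sxx = 130.5/17 = 7.676471
SSE = Syy − b·Sxy = 1302.75 − 7.676471·130.5 = 300.970588

300.97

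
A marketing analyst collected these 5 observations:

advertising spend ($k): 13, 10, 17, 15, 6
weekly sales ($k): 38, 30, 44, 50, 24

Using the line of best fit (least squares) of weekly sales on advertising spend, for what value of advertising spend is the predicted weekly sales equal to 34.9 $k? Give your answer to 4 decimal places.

n = 5, Σx = 61, Σy = 186, Σxy = 2436, Σx² = 819
Sxx = Σx² − (Σx)²/n = 819 − 744.2 = 74.8
Sxy = Σxy − (Σx)(Σy)/n = 2436 − 2269.2 = 166.8
b = Sxy/Sxx = 166.8/74.8 = 2.229947
a = ȳ − b·x̄ = 37.2 − 2.229947·12.2 = 9.994652
Set a + b·x = 34.9: x = (34.9 − 9.994652) / 2.229947 = 11.168585

11.1686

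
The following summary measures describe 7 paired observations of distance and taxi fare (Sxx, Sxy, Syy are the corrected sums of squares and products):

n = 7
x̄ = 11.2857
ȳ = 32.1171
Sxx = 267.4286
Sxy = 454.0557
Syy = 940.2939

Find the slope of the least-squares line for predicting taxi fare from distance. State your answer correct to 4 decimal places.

b = Sxy/Sxx = 454.0557/267.4286 = 1.697858

1.6979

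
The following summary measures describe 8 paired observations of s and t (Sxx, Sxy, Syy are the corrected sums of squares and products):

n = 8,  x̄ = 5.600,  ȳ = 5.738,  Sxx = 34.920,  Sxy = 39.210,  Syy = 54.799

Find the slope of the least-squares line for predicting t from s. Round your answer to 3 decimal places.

b = Sxy/Sxx = 39.21/34.92 = 1.122852

1.123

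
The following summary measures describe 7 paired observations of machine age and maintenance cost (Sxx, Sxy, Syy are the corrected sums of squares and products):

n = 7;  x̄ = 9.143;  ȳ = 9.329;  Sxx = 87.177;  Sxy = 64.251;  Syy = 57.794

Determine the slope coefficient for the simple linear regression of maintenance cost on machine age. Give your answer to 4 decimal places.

b = Sxy/Sxx = 64.251/87.177 = 0.737018

0.7370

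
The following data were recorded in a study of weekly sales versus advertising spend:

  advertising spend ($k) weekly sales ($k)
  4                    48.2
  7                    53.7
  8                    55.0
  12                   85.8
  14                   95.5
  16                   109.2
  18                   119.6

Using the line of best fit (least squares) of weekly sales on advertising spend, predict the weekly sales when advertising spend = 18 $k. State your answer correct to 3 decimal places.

n = 7, Σx = 79, Σy = 567, Σxy = 7275.3, Σx² = 1049
Sxx = Σx² − (Σx)²/n = 1049 − 891.571429 = 157.428571
Sxy = Σxy − (Σx)(Σy)/n = 7275.3 − 6399 = 876.3
b = Sxy/Sxx = 876.3/157.428571 = 5.566334
a = ȳ − b·x̄ = 81 − 5.566334·11.285714 = 18.179946
ŷ(18) = a + b·18 = 18.179946 + 5.566334·18 = 118.373956

118.374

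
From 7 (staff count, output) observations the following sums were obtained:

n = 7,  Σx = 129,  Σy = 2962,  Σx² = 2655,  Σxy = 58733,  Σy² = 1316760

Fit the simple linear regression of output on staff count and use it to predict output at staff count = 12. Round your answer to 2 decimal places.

327.13

Sxx = Σx² − (Σx)²/n = 2655 − 2377.285714 = 277.714286
Sxy = Σxy − (Σx)(Σy)/n = 58733 − 54585.428571 = 4147.571429
b = Sxy/Sxx = 4147.571429/277.714286 = 14.934671
a = ȳ − b·x̄ = 423.142857 − 14.934671·18.428571 = 147.918210
ŷ(12) = a + b·12 = 147.918210 + 14.934671·12 = 327.134259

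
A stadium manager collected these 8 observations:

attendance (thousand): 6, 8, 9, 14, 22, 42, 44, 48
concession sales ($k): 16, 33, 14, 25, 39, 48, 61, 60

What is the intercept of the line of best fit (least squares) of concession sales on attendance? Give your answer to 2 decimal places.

n = 8, Σx = 193, Σy = 296, Σxy = 9274, Σx² = 6865
Sxx = Σx² − (Σx)²/n = 6865 − 4656.125 = 2208.875
Sxy = Σxy − (Σx)(Σy)/n = 9274 − 7141 = 2133
b = Sxy/Sxx = 2133/2208.875 = 0.965650
a = ȳ − b·x̄ = 37 − 0.965650·24.125 = 13.703695

13.70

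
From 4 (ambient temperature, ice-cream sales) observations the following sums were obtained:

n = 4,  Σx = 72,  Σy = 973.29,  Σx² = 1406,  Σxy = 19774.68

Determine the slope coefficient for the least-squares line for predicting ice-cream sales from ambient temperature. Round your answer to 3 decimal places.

20.504

Sxx = Σx² − (Σx)²/n = 1406 − 1296 = 110
Sxy = Σxy − (Σx)(Σy)/n = 19774.68 − 17519.22 = 2255.46
b = Sxy/Sxx = 2255.46/110 = 20.504182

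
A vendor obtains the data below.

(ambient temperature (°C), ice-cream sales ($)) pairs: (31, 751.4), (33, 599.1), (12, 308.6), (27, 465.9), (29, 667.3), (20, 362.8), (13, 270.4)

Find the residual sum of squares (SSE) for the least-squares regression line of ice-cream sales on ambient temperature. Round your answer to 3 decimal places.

37984.683

n = 7, Σx = 165, Σy = 3425.5, Σxy = 89469.1, Σx² = 4333, Σy² = 1885848.83
Sxx = Σx² − (Σx)²/n = 4333 − 3889.285714 = 443.714286
Sxy = Σxy − (Σx)(Σy)/n = 89469.1 − 80743.928571 = 8725.171429
Syy = Σy² − (Σy)²/n = 1885848.83 − 1676292.892857 = 209555.937143
b = Sxy/Sxx = 8725.171429/443.714286 = 19.663941
SSE = Syy − b·Sxy = 209555.937143 − 19.663941·8725.171429 = 37984.683052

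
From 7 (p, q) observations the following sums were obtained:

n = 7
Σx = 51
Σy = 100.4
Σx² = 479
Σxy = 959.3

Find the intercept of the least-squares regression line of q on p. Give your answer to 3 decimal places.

-1.107

Sxx = Σx² − (Σx)²/n = 479 − 371.571429 = 107.428571
Sxy = Σxy − (Σx)(Σy)/n = 959.3 − 731.485714 = 227.814286
b = Sxy/Sxx = 227.814286/107.428571 = 2.120612
a = ȳ − b·x̄ = 14.342857 − 2.120612·7.285714 = -1.107314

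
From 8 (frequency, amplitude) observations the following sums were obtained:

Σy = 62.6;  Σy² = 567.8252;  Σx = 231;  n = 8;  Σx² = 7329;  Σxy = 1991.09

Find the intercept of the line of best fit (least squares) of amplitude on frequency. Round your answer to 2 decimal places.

Sxx = Σx² − (Σx)²/n = 7329 − 6670.125 = 658.875
Sxy = Σxy − (Σx)(Σy)/n = 1991.09 − 1807.575 = 183.515
b = Sxy/Sxx = 183.515/658.875 = 0.278528
a = ȳ − b·x̄ = 7.825 − 0.278528·28.875 = -0.217490

-0.22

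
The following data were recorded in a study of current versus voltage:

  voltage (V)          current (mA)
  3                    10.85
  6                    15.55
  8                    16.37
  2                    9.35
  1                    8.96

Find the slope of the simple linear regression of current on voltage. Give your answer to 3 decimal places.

1.181

n = 5, Σx = 20, Σy = 61.08, Σxy = 284.47, Σx² = 114
Sxx = Σx² − (Σx)²/n = 114 − 80 = 34
Sxy = Σxy − (Σx)(Σy)/n = 284.47 − 244.32 = 40.15
b = Sxy/Sxx = 40.15/34 = 1.180882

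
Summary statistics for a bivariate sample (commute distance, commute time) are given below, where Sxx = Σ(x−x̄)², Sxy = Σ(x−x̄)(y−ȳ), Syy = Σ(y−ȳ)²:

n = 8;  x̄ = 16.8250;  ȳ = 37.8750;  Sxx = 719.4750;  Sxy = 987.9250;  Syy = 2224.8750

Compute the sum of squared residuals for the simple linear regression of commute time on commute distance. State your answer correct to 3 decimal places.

868.336

b = Sxy/Sxx = 987.925/719.475 = 1.373119
SSE = Syy − b·Sxy = 2224.875 − 1.373119·987.925 = 868.336127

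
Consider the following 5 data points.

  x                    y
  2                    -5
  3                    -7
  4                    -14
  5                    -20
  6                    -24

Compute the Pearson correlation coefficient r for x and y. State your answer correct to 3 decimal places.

n = 5, Σx = 20, Σy = -70, Σxy = -331, Σx² = 90, Σy² = 1246
Sxx = Σx² − (Σx)²/n = 90 − 80 = 10
Sxy = Σxy − (Σx)(Σy)/n = -331 − (-280) = -51
Syy = Σy² − (Σy)²/n = 1246 − 980 = 266
r = Sxy/√(Sxx·Syy) = -51/√(2660) = -51/51.575188 = -0.988848

-0.989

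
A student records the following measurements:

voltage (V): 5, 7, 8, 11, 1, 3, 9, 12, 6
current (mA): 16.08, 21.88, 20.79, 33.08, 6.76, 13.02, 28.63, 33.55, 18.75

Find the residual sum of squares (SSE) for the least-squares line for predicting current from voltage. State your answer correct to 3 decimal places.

n = 9, Σx = 62, Σy = 192.54, Σxy = 1582.35, Σx² = 530, Σy² = 4775.8712
Sxx = Σx² − (Σx)²/n = 530 − 427.111111 = 102.888889
Sxy = Σxy − (Σx)(Σy)/n = 1582.35 − 1326.386667 = 255.963333
Syy = Σy² − (Σy)²/n = 4775.8712 − 4119.0724 = 656.7988
b = Sxy/Sxx = 255.963333/102.888889 = 2.487765
SSE = Syy − b·Sxy = 656.7988 − 2.487765·255.963333 = 20.022286

20.022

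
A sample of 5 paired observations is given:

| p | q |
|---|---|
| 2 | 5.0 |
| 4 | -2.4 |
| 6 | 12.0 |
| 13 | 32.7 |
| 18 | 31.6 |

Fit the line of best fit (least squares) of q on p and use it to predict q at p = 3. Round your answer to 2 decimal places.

3.66

n = 5, Σx = 43, Σy = 78.9, Σxy = 1066.3, Σx² = 549
Sxx = Σx² − (Σx)²/n = 549 − 369.8 = 179.2
Sxy = Σxy − (Σx)(Σy)/n = 1066.3 − 678.54 = 387.76
b = Sxy/Sxx = 387.76/179.2 = 2.163839
a = ȳ − b·x̄ = 15.78 − 2.163839·8.6 = -2.829018
ŷ(3) = a + b·3 = -2.829018 + 2.163839·3 = 3.6625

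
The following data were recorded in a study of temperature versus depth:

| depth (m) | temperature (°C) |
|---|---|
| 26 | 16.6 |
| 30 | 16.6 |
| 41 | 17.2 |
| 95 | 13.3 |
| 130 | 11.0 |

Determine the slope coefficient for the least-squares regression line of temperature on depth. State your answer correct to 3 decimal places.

n = 5, Σx = 322, Σy = 74.7, Σxy = 4328.3, Σx² = 29182
Sxx = Σx² − (Σx)²/n = 29182 − 20736.8 = 8445.2
Sxy = Σxy − (Σx)(Σy)/n = 4328.3 − 4810.68 = -482.38
b = Sxy/Sxx = -482.38/8445.2 = -0.057119

-0.057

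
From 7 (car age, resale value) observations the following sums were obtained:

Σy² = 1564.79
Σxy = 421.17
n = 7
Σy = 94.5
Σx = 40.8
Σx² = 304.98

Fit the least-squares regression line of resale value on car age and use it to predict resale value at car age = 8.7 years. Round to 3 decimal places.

7.959

Sxx = Σx² − (Σx)²/n = 304.98 − 237.805714 = 67.174286
Sxy = Σxy − (Σx)(Σy)/n = 421.17 − 550.8 = -129.63
b = Sxy/Sxx = -129.63/67.174286 = -1.929756
a = ȳ − b·x̄ = 13.5 − (-1.929756)·5.828571 = 24.747722
ŷ(8.7) = a + b·8.7 = 24.747722 + (-1.929756)·8.7 = 7.958843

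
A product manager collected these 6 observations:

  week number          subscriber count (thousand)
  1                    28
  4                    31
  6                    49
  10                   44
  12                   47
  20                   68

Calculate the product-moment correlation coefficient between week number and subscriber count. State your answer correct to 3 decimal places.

n = 6, Σx = 53, Σy = 267, Σxy = 2810, Σx² = 697, Σy² = 12915
Sxx = Σx² − (Σx)²/n = 697 − 468.166667 = 228.833333
Sxy = Σxy − (Σx)(Σy)/n = 2810 − 2358.5 = 451.5
Syy = Σy² − (Σy)²/n = 12915 − 11881.5 = 1033.5
r = Sxy/√(Sxx·Syy) = 451.5/√(236499.25) = 451.5/486.311886 = 0.928417

0.928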